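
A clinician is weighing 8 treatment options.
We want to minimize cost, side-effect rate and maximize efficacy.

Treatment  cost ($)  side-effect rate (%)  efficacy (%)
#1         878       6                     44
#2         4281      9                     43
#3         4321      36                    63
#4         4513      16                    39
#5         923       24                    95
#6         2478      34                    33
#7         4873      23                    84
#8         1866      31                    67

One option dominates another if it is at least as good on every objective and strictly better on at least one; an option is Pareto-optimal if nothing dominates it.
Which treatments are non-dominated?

#1, #5, #7

#1: not dominated (best cost).
#2: dominated by #1 (cost 878≤4281, side-effect rate 6≤9, efficacy 44≥43).
#3: dominated by #5 (cost 923≤4321, side-effect rate 24≤36, efficacy 95≥63).
#4: dominated by #1 (cost 878≤4513, side-effect rate 6≤16, efficacy 44≥39).
#5: not dominated (best efficacy).
#6: dominated by #1 (cost 878≤2478, side-effect rate 6≤34, efficacy 44≥33).
#7: not dominated.
#8: dominated by #5 (cost 923≤1866, side-effect rate 24≤31, efficacy 95≥67).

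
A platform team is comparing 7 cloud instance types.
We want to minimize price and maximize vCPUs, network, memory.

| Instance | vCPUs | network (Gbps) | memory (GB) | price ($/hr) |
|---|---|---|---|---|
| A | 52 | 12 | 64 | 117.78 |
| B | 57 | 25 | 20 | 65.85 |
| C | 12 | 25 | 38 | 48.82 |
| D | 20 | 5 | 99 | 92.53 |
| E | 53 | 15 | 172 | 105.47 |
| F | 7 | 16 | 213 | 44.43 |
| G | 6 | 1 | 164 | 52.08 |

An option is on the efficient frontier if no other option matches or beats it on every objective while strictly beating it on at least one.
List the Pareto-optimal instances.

A: dominated by E (vCPUs 53≥52, network 15≥12, memory 172≥64, price 105.47≤117.78).
B: not dominated (best vCPUs).
C: not dominated.
D: not dominated.
E: not dominated.
F: not dominated (best memory).
G: dominated by F (vCPUs 7≥6, network 16≥1, memory 213≥164, price 44.43≤52.08).

B, C, D, E, F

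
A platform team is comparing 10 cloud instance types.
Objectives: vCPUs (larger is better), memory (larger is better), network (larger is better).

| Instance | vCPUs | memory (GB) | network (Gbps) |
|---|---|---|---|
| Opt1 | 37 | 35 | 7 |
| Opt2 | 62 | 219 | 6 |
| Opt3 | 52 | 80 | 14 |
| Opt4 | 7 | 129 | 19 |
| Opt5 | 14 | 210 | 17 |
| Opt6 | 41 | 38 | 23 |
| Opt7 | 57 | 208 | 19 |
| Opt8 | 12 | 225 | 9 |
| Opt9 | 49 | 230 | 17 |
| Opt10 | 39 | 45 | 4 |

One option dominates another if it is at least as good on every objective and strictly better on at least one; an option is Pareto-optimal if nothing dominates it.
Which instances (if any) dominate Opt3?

Opt7: vCPUs 57≥52, memory 208≥80, network 19≥14 — dominates Opt3.
Others (Opt1, Opt2, Opt4, Opt5, Opt6, Opt8, Opt9, Opt10) are each worse than Opt3 on at least one objective.

Opt7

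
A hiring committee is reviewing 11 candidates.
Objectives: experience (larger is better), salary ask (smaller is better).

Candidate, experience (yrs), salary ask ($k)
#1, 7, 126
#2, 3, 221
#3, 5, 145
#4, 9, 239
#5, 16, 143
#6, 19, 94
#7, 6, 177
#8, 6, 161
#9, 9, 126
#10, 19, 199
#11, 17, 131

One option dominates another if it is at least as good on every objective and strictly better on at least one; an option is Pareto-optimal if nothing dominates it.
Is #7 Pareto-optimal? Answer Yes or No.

#1 vs #7: experience 7≥6, salary ask 126≤177 — #1 is at least as good on every objective and strictly better on at least one, so #1 dominates #7.

No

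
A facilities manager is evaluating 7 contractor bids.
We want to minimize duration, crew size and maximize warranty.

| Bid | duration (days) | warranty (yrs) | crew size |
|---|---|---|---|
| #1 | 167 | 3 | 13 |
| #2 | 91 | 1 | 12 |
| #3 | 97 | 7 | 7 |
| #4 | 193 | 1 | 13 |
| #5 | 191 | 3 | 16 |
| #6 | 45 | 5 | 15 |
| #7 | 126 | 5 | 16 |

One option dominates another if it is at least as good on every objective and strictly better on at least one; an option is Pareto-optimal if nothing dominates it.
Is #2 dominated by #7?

No

#7 vs #2: #7 is worse on duration (126 vs 91), so it does not dominate #2.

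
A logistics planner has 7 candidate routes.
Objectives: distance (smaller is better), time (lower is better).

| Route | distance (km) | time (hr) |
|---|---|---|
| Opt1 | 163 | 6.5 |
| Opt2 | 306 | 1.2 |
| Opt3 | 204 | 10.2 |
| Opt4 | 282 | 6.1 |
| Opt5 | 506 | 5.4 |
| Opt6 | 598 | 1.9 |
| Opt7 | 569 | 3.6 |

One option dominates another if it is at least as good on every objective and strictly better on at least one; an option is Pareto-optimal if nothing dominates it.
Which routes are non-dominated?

Opt1, Opt2, Opt4

Opt1: not dominated (best distance).
Opt2: not dominated (best time).
Opt3: dominated by Opt1 (distance 163≤204, time 6.5≤10.2).
Opt4: not dominated.
Opt5: dominated by Opt2 (distance 306≤506, time 1.2≤5.4).
Opt6: dominated by Opt2 (distance 306≤598, time 1.2≤1.9).
Opt7: dominated by Opt2 (distance 306≤569, time 1.2≤3.6).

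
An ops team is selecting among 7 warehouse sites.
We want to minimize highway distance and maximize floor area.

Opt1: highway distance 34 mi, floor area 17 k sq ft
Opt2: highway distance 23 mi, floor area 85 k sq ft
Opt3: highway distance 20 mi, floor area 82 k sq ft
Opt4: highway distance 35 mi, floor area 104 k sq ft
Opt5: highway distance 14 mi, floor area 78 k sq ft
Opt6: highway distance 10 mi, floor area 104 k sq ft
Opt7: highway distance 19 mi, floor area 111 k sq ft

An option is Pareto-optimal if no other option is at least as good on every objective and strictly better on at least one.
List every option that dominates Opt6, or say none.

none

Opt1: worse on highway distance (34 vs 10).
Opt2: worse on highway distance (23 vs 10).
Opt3: worse on highway distance (20 vs 10).
Opt4: worse on highway distance (35 vs 10).
Opt5: worse on highway distance (14 vs 10).
Opt7: worse on highway distance (19 vs 10).
No option dominates Opt6.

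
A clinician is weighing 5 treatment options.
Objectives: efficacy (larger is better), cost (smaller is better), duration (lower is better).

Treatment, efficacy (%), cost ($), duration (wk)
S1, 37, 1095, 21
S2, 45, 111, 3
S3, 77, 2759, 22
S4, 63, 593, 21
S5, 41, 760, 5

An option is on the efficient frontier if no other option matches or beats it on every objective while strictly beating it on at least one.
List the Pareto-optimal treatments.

S2, S3, S4

S1: dominated by S2 (efficacy 45≥37, cost 111≤1095, duration 3≤21).
S2: not dominated (best cost).
S3: not dominated (best efficacy).
S4: not dominated.
S5: dominated by S2 (efficacy 45≥41, cost 111≤760, duration 3≤5).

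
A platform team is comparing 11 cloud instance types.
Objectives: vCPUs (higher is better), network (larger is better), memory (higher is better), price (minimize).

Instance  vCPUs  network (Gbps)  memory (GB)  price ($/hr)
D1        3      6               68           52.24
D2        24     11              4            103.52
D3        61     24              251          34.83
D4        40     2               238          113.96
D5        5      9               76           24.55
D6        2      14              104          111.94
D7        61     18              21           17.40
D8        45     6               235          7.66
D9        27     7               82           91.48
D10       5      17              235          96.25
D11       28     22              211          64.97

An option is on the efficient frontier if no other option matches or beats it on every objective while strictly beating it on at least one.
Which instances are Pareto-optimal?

D1: dominated by D3 (vCPUs 61≥3, network 24≥6, memory 251≥68, price 34.83≤52.24).
D2: dominated by D3 (vCPUs 61≥24, network 24≥11, memory 251≥4, price 34.83≤103.52).
D3: not dominated (best network).
D4: dominated by D3 (vCPUs 61≥40, network 24≥2, memory 251≥238, price 34.83≤113.96).
D5: not dominated.
D6: dominated by D3 (vCPUs 61≥2, network 24≥14, memory 251≥104, price 34.83≤111.94).
D7: not dominated.
D8: not dominated (best price).
D9: dominated by D3 (vCPUs 61≥27, network 24≥7, memory 251≥82, price 34.83≤91.48).
D10: dominated by D3 (vCPUs 61≥5, network 24≥17, memory 251≥235, price 34.83≤96.25).
D11: dominated by D3 (vCPUs 61≥28, network 24≥22, memory 251≥211, price 34.83≤64.97).

D3, D5, D7, D8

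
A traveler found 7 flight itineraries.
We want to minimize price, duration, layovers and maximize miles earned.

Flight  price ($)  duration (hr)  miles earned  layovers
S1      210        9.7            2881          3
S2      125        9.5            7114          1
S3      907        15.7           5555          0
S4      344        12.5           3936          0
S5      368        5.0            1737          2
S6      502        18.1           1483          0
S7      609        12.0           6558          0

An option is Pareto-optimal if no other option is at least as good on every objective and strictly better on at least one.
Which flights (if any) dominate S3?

S7

S7: price 609≤907, duration 12.0≤15.7, miles earned 6558≥5555, layovers 0≤0 — dominates S3.
Others (S1, S2, S4, S5, S6) are each worse than S3 on at least one objective.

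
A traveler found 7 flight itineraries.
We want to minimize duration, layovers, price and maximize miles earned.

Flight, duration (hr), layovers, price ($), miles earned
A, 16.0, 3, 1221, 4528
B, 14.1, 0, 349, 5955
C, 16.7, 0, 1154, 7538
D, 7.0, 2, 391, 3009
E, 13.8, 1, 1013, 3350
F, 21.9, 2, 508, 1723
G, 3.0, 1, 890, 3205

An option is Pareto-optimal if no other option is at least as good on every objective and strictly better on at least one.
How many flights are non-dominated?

5

A: dominated by B (duration 14.1≤16.0, layovers 0≤3, price 349≤1221, miles earned 5955≥4528).
B: not dominated (best price).
C: not dominated (best miles earned).
D: not dominated.
E: not dominated.
F: dominated by B (duration 14.1≤21.9, layovers 0≤2, price 349≤508, miles earned 5955≥1723).
G: not dominated (best duration).
Pareto-optimal: B, C, D, E, G → 5.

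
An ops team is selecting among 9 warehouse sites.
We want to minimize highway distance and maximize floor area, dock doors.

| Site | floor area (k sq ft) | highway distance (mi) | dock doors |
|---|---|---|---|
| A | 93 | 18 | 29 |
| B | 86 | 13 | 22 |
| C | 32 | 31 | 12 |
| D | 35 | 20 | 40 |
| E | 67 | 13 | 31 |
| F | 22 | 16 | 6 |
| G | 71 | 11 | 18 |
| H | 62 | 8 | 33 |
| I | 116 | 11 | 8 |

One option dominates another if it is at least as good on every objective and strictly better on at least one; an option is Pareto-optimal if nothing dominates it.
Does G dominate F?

Yes

G vs F: floor area 71≥22, highway distance 11≤16, dock doors 18≥6 — G is at least as good on every objective with at least one strict improvement.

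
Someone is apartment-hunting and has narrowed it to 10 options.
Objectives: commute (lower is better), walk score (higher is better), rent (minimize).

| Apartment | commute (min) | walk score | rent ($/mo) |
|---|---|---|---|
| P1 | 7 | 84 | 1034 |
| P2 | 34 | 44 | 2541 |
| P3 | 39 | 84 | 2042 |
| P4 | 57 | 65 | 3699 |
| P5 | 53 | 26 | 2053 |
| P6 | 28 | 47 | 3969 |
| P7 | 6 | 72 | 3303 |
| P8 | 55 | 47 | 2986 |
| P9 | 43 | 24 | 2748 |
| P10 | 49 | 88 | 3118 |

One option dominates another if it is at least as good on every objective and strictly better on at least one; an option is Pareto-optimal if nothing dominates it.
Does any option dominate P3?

Yes

P1 vs P3: commute 7≤39, walk score 84≥84, rent 1034≤2042 — P1 is at least as good on every objective and strictly better on at least one, so P1 dominates P3.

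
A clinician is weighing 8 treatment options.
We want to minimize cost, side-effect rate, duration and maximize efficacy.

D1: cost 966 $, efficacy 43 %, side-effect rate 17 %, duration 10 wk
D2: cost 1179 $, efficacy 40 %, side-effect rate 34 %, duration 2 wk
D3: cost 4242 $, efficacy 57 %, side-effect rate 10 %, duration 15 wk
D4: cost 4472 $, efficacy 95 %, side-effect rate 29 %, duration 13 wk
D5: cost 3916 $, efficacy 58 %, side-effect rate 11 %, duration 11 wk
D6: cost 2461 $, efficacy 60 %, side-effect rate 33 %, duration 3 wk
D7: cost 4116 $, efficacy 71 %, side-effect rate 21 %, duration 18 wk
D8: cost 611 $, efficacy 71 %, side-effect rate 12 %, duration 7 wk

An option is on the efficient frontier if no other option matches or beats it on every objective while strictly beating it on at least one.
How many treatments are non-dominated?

6

D1: dominated by D8 (cost 611≤966, efficacy 71≥43, side-effect rate 12≤17, duration 7≤10).
D2: not dominated (best duration).
D3: not dominated (best side-effect rate).
D4: not dominated (best efficacy).
D5: not dominated.
D6: not dominated.
D7: dominated by D8 (cost 611≤4116, efficacy 71≥71, side-effect rate 12≤21, duration 7≤18).
D8: not dominated (best cost).
Pareto-optimal: D2, D3, D4, D5, D6, D8 → 6.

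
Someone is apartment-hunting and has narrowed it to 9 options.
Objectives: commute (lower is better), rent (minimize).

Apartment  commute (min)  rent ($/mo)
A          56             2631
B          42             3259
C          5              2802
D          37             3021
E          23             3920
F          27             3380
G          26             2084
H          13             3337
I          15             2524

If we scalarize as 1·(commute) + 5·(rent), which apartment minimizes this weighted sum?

A: 1·56 + 5·2631 = 13211
B: 1·42 + 5·3259 = 16337
C: 1·5 + 5·2802 = 14015
D: 1·37 + 5·3021 = 15142
E: 1·23 + 5·3920 = 19623
F: 1·27 + 5·3380 = 16927
G: 1·26 + 5·2084 = 10446
H: 1·13 + 5·3337 = 16698
I: 1·15 + 5·2524 = 12635
Lowest: G at 10446.

G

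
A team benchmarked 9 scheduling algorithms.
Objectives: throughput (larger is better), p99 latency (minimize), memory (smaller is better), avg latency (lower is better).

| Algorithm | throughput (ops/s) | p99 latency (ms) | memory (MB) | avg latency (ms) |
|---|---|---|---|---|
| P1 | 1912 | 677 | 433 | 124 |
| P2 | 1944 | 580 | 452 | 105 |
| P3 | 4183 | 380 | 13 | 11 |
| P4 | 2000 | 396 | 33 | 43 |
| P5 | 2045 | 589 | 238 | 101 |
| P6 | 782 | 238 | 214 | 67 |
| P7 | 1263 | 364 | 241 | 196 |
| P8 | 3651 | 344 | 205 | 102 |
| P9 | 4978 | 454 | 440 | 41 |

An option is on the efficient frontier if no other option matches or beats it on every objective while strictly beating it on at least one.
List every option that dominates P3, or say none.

none

P1: worse on throughput (1912 vs 4183).
P2: worse on throughput (1944 vs 4183).
P4: worse on throughput (2000 vs 4183).
P5: worse on throughput (2045 vs 4183).
P6: worse on throughput (782 vs 4183).
P7: worse on throughput (1263 vs 4183).
P8: worse on throughput (3651 vs 4183).
P9: worse on p99 latency (454 vs 380).
No option dominates P3.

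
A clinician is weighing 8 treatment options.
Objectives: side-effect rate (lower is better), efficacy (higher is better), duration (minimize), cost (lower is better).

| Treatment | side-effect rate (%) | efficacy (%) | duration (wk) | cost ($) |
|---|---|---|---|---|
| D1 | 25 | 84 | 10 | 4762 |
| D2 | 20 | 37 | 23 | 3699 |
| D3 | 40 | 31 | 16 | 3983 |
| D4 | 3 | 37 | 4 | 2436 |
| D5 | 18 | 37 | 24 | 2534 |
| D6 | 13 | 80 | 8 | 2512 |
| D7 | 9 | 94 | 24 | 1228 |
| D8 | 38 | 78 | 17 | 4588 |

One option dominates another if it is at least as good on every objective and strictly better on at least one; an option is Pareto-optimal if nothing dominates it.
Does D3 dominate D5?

D3 vs D5: D3 is worse on side-effect rate (40 vs 18), so it does not dominate D5.

No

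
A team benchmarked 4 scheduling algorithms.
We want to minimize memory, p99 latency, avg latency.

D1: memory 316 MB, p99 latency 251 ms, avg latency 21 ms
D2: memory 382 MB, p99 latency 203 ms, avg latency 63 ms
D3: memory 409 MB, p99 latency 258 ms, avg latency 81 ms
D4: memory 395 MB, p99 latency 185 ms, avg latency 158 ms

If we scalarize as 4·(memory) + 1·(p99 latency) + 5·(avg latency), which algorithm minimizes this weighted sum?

D1

D1: 4·316 + 1·251 + 5·21 = 1620
D2: 4·382 + 1·203 + 5·63 = 2046
D3: 4·409 + 1·258 + 5·81 = 2299
D4: 4·395 + 1·185 + 5·158 = 2555
Lowest: D1 at 1620.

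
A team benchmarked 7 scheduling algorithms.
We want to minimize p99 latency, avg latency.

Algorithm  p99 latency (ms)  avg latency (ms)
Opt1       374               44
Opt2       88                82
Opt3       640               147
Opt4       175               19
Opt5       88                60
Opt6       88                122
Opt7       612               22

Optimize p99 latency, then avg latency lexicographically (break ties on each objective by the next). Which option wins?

First minimize p99 latency: best is 88, kept {Opt2, Opt5, Opt6}.
Then minimize avg latency: best is 60, kept {Opt5}.

Opt5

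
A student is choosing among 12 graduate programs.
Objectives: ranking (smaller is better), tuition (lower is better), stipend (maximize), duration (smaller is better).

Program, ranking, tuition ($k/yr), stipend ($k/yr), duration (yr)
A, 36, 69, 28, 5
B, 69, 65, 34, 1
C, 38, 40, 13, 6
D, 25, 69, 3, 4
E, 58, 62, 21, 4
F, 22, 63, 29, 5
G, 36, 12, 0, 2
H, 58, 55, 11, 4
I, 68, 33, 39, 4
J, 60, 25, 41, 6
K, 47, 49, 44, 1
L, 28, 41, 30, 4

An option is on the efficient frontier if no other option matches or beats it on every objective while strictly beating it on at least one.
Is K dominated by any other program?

No

A: worse on tuition (69 vs 49).
B: worse on ranking (69 vs 47).
C: worse on stipend (13 vs 44).
D: worse on tuition (69 vs 49).
E: worse on ranking (58 vs 47).
F: worse on tuition (63 vs 49).
G: worse on stipend (0 vs 44).
H: worse on ranking (58 vs 47).
I: worse on ranking (68 vs 47).
J: worse on ranking (60 vs 47).
L: worse on stipend (30 vs 44).
No option is at least as good as K on every objective and strictly better on one.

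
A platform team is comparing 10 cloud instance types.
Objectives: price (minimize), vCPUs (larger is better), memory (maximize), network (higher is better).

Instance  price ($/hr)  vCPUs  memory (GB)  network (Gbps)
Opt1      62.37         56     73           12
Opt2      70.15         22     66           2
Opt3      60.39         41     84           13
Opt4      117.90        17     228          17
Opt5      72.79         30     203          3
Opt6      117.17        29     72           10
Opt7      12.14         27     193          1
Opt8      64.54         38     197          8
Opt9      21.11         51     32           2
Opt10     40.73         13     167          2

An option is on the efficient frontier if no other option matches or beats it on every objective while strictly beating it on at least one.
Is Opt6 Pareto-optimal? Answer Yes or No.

Opt1 vs Opt6: price 62.37≤117.17, vCPUs 56≥29, memory 73≥72, network 12≥10 — Opt1 is at least as good on every objective and strictly better on at least one, so Opt1 dominates Opt6.

No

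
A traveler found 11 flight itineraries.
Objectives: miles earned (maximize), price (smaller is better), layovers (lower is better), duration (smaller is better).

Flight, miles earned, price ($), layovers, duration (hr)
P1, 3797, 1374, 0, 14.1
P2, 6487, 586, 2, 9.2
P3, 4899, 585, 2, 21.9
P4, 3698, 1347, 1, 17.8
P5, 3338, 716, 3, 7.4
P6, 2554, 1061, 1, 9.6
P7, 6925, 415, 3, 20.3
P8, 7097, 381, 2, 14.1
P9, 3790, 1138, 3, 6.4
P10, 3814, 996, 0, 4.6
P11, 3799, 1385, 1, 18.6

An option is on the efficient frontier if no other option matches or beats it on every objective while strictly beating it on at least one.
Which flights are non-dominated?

P1: dominated by P10 (miles earned 3814≥3797, price 996≤1374, layovers 0≤0, duration 4.6≤14.1).
P2: not dominated.
P3: dominated by P8 (miles earned 7097≥4899, price 381≤585, layovers 2≤2, duration 14.1≤21.9).
P4: dominated by P10 (miles earned 3814≥3698, price 996≤1347, layovers 0≤1, duration 4.6≤17.8).
P5: not dominated.
P6: dominated by P10 (miles earned 3814≥2554, price 996≤1061, layovers 0≤1, duration 4.6≤9.6).
P7: dominated by P8 (miles earned 7097≥6925, price 381≤415, layovers 2≤3, duration 14.1≤20.3).
P8: not dominated (best miles earned).
P9: dominated by P10 (miles earned 3814≥3790, price 996≤1138, layovers 0≤3, duration 4.6≤6.4).
P10: not dominated (best duration).
P11: dominated by P10 (miles earned 3814≥3799, price 996≤1385, layovers 0≤1, duration 4.6≤18.6).

P2, P5, P8, P10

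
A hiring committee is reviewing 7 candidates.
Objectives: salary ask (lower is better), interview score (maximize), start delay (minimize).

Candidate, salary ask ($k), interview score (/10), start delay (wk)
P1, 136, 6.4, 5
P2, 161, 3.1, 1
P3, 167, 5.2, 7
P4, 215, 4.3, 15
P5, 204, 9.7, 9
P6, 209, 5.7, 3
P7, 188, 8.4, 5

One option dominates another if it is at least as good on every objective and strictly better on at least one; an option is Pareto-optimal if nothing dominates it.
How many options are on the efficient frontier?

P1: not dominated (best salary ask).
P2: not dominated (best start delay).
P3: dominated by P1 (salary ask 136≤167, interview score 6.4≥5.2, start delay 5≤7).
P4: dominated by P1 (salary ask 136≤215, interview score 6.4≥4.3, start delay 5≤15).
P5: not dominated (best interview score).
P6: not dominated.
P7: not dominated.
Pareto-optimal: P1, P2, P5, P6, P7 → 5.

5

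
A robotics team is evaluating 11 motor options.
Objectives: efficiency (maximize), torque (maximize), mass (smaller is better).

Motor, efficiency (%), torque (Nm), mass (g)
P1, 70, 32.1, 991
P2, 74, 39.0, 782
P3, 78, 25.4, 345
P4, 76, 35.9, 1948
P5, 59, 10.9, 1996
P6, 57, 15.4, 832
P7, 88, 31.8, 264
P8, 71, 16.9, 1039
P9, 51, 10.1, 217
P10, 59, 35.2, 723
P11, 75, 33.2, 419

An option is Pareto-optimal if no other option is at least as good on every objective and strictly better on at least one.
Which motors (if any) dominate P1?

P2: efficiency 74≥70, torque 39.0≥32.1, mass 782≤991 — dominates P1.
P11: efficiency 75≥70, torque 33.2≥32.1, mass 419≤991 — dominates P1.
Others (P3, P4, P5, P6, P7, P8, P9, P10) are each worse than P1 on at least one objective.

P2, P11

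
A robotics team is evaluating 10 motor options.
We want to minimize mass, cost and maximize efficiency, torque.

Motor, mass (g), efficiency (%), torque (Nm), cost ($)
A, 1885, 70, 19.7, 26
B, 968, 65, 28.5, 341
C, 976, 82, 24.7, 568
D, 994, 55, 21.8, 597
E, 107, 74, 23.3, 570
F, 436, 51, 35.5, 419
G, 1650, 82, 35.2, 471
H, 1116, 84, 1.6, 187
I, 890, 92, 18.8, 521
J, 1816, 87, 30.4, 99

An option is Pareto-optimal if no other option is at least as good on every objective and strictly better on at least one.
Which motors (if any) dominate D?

B: mass 968≤994, efficiency 65≥55, torque 28.5≥21.8, cost 341≤597 — dominates D.
C: mass 976≤994, efficiency 82≥55, torque 24.7≥21.8, cost 568≤597 — dominates D.
E: mass 107≤994, efficiency 74≥55, torque 23.3≥21.8, cost 570≤597 — dominates D.
Others (A, F, G, H, I, J) are each worse than D on at least one objective.

B, C, E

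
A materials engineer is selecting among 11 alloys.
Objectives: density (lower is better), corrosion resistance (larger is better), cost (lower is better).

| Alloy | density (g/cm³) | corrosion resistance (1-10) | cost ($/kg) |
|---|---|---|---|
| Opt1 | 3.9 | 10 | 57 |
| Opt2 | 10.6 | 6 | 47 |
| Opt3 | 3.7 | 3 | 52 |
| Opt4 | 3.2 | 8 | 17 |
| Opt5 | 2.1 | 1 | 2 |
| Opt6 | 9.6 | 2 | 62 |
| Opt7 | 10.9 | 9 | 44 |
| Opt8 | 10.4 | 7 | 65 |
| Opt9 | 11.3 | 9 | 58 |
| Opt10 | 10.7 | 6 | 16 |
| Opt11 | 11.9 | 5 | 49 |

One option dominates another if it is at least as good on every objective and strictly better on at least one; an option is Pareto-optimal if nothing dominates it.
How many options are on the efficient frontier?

Opt1: not dominated (best corrosion resistance).
Opt2: dominated by Opt4 (density 3.2≤10.6, corrosion resistance 8≥6, cost 17≤47).
Opt3: dominated by Opt4 (density 3.2≤3.7, corrosion resistance 8≥3, cost 17≤52).
Opt4: not dominated.
Opt5: not dominated (best density).
Opt6: dominated by Opt1 (density 3.9≤9.6, corrosion resistance 10≥2, cost 57≤62).
Opt7: not dominated.
Opt8: dominated by Opt1 (density 3.9≤10.4, corrosion resistance 10≥7, cost 57≤65).
Opt9: dominated by Opt1 (density 3.9≤11.3, corrosion resistance 10≥9, cost 57≤58).
Opt10: not dominated.
Opt11: dominated by Opt2 (density 10.6≤11.9, corrosion resistance 6≥5, cost 47≤49).
Pareto-optimal: Opt1, Opt4, Opt5, Opt7, Opt10 → 5.

5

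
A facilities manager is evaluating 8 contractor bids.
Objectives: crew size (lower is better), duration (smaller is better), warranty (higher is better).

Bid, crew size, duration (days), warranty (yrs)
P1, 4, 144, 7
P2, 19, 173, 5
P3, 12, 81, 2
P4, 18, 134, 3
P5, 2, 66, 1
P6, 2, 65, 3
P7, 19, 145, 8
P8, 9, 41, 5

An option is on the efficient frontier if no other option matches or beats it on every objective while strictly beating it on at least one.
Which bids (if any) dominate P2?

P1: crew size 4≤19, duration 144≤173, warranty 7≥5 — dominates P2.
P7: crew size 19≤19, duration 145≤173, warranty 8≥5 — dominates P2.
P8: crew size 9≤19, duration 41≤173, warranty 5≥5 — dominates P2.
Others (P3, P4, P5, P6) are each worse than P2 on at least one objective.

P1, P7, P8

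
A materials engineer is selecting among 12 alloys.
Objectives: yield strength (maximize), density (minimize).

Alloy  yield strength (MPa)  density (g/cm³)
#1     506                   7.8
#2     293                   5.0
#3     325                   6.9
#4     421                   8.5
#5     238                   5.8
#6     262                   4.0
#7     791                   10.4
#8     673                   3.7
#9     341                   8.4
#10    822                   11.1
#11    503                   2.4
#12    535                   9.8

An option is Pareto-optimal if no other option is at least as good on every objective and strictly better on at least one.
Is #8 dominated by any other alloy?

No

#1: worse on yield strength (506 vs 673).
#2: worse on yield strength (293 vs 673).
#3: worse on yield strength (325 vs 673).
#4: worse on yield strength (421 vs 673).
#5: worse on yield strength (238 vs 673).
#6: worse on yield strength (262 vs 673).
#7: worse on density (10.4 vs 3.7).
#9: worse on yield strength (341 vs 673).
#10: worse on density (11.1 vs 3.7).
#11: worse on yield strength (503 vs 673).
#12: worse on yield strength (535 vs 673).
No option is at least as good as #8 on every objective and strictly better on one.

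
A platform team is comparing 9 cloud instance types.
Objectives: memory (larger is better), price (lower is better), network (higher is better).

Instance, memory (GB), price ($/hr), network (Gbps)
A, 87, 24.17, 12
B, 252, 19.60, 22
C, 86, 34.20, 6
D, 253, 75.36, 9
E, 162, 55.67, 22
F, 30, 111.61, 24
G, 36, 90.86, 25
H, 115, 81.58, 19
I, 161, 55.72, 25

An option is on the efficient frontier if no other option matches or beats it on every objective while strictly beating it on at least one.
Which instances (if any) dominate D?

none

A: worse on memory (87 vs 253).
B: worse on memory (252 vs 253).
C: worse on memory (86 vs 253).
E: worse on memory (162 vs 253).
F: worse on memory (30 vs 253).
G: worse on memory (36 vs 253).
H: worse on memory (115 vs 253).
I: worse on memory (161 vs 253).
No option dominates D.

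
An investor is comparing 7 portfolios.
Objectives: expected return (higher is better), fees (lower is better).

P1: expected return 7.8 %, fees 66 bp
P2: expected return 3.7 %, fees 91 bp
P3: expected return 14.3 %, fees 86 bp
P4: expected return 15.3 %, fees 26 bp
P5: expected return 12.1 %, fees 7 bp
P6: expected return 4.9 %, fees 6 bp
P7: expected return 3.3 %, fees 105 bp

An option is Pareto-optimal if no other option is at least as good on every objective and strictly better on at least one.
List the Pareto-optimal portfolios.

P4, P5, P6

P1: dominated by P4 (expected return 15.3≥7.8, fees 26≤66).
P2: dominated by P1 (expected return 7.8≥3.7, fees 66≤91).
P3: dominated by P4 (expected return 15.3≥14.3, fees 26≤86).
P4: not dominated (best expected return).
P5: not dominated.
P6: not dominated (best fees).
P7: dominated by P1 (expected return 7.8≥3.3, fees 66≤105).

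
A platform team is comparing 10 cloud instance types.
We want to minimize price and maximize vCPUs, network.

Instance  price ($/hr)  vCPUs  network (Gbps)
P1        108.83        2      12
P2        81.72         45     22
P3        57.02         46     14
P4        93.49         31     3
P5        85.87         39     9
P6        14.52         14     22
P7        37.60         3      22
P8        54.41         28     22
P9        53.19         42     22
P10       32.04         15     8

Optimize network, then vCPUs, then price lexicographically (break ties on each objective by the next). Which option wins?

P2

First maximize network: best is 22, kept {P2, P6, P7, P8, P9}.
Then maximize vCPUs: best is 45, kept {P2}.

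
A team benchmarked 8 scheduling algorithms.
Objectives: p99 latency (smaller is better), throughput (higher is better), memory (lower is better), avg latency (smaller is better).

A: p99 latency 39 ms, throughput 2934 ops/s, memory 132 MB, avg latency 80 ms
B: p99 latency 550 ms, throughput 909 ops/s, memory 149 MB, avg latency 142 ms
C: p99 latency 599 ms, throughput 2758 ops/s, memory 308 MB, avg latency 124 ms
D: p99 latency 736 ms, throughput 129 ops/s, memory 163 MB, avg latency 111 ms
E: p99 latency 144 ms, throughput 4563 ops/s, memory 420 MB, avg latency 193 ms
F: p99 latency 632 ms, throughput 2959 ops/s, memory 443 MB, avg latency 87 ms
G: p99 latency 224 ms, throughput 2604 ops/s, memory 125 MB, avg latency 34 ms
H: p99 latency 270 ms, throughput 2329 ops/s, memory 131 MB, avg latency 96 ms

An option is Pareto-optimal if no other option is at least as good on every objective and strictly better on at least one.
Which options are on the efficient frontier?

A, E, F, G

A: not dominated (best p99 latency).
B: dominated by A (p99 latency 39≤550, throughput 2934≥909, memory 132≤149, avg latency 80≤142).
C: dominated by A (p99 latency 39≤599, throughput 2934≥2758, memory 132≤308, avg latency 80≤124).
D: dominated by A (p99 latency 39≤736, throughput 2934≥129, memory 132≤163, avg latency 80≤111).
E: not dominated (best throughput).
F: not dominated.
G: not dominated (best memory).
H: dominated by G (p99 latency 224≤270, throughput 2604≥2329, memory 125≤131, avg latency 34≤96).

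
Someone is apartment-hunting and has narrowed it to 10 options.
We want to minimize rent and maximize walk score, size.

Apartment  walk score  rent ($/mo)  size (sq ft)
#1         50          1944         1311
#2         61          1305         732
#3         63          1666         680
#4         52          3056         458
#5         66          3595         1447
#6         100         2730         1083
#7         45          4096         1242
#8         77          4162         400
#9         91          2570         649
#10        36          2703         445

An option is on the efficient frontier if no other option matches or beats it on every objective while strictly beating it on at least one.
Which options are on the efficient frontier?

#1: not dominated.
#2: not dominated (best rent).
#3: not dominated.
#4: dominated by #2 (walk score 61≥52, rent 1305≤3056, size 732≥458).
#5: not dominated (best size).
#6: not dominated (best walk score).
#7: dominated by #1 (walk score 50≥45, rent 1944≤4096, size 1311≥1242).
#8: dominated by #6 (walk score 100≥77, rent 2730≤4162, size 1083≥400).
#9: not dominated.
#10: dominated by #1 (walk score 50≥36, rent 1944≤2703, size 1311≥445).

#1, #2, #3, #5, #6, #9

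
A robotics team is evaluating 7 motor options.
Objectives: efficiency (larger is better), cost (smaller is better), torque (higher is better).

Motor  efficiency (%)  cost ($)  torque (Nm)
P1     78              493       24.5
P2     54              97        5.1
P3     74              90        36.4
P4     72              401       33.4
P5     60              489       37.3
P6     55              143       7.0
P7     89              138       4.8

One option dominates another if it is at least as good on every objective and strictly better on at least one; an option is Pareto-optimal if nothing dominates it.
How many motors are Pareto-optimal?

4

P1: not dominated.
P2: dominated by P3 (efficiency 74≥54, cost 90≤97, torque 36.4≥5.1).
P3: not dominated (best cost).
P4: dominated by P3 (efficiency 74≥72, cost 90≤401, torque 36.4≥33.4).
P5: not dominated (best torque).
P6: dominated by P3 (efficiency 74≥55, cost 90≤143, torque 36.4≥7.0).
P7: not dominated (best efficiency).
Pareto-optimal: P1, P3, P5, P7 → 4.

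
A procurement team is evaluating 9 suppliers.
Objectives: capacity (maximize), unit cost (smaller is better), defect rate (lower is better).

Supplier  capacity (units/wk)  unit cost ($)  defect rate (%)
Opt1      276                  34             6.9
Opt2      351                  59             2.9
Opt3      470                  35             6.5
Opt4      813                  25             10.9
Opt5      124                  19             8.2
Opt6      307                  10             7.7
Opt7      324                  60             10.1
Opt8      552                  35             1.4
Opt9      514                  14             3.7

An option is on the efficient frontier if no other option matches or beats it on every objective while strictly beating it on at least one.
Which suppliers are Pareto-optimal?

Opt4, Opt6, Opt8, Opt9

Opt1: dominated by Opt9 (capacity 514≥276, unit cost 14≤34, defect rate 3.7≤6.9).
Opt2: dominated by Opt8 (capacity 552≥351, unit cost 35≤59, defect rate 1.4≤2.9).
Opt3: dominated by Opt8 (capacity 552≥470, unit cost 35≤35, defect rate 1.4≤6.5).
Opt4: not dominated (best capacity).
Opt5: dominated by Opt6 (capacity 307≥124, unit cost 10≤19, defect rate 7.7≤8.2).
Opt6: not dominated (best unit cost).
Opt7: dominated by Opt2 (capacity 351≥324, unit cost 59≤60, defect rate 2.9≤10.1).
Opt8: not dominated (best defect rate).
Opt9: not dominated.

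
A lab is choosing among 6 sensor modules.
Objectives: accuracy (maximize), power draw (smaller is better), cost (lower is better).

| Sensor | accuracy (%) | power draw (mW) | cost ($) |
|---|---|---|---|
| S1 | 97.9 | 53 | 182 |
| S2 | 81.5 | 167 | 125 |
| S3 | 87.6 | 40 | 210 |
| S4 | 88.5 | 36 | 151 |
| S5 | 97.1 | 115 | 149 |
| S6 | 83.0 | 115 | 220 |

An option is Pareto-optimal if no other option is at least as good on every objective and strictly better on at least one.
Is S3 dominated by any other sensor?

S4 vs S3: accuracy 88.5≥87.6, power draw 36≤40, cost 151≤210 — S4 is at least as good on every objective and strictly better on at least one, so S4 dominates S3.

Yes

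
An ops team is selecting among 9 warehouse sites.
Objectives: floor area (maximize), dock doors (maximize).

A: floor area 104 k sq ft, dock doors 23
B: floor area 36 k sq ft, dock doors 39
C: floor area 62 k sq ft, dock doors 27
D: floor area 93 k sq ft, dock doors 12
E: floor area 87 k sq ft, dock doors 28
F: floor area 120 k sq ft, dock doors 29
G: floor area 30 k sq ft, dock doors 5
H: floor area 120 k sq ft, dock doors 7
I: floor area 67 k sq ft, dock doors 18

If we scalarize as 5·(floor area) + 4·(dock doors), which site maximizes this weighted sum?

F

A: 5·104 + 4·23 = 612
B: 5·36 + 4·39 = 336
C: 5·62 + 4·27 = 418
D: 5·93 + 4·12 = 513
E: 5·87 + 4·28 = 547
F: 5·120 + 4·29 = 716
G: 5·30 + 4·5 = 170
H: 5·120 + 4·7 = 628
I: 5·67 + 4·18 = 407
Highest: F at 716.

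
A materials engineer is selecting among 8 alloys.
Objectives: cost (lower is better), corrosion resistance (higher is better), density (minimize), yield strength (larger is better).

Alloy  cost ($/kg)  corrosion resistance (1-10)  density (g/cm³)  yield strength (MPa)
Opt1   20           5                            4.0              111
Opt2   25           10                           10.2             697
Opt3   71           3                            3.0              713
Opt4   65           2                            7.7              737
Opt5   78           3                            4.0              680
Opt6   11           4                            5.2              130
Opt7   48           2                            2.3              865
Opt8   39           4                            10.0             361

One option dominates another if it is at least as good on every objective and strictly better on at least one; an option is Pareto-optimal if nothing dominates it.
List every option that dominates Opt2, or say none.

Opt1: worse on corrosion resistance (5 vs 10).
Opt3: worse on cost (71 vs 25).
Opt4: worse on cost (65 vs 25).
Opt5: worse on cost (78 vs 25).
Opt6: worse on corrosion resistance (4 vs 10).
Opt7: worse on cost (48 vs 25).
Opt8: worse on cost (39 vs 25).
No option dominates Opt2.

none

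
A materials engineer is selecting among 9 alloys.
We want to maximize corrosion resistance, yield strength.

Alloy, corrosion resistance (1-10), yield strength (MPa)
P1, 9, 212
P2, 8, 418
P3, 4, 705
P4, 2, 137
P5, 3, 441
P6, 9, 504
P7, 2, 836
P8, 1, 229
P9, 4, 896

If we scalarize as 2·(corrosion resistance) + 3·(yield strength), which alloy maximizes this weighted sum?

P1: 2·9 + 3·212 = 654
P2: 2·8 + 3·418 = 1270
P3: 2·4 + 3·705 = 2123
P4: 2·2 + 3·137 = 415
P5: 2·3 + 3·441 = 1329
P6: 2·9 + 3·504 = 1530
P7: 2·2 + 3·836 = 2512
P8: 2·1 + 3·229 = 689
P9: 2·4 + 3·896 = 2696
Highest: P9 at 2696.

P9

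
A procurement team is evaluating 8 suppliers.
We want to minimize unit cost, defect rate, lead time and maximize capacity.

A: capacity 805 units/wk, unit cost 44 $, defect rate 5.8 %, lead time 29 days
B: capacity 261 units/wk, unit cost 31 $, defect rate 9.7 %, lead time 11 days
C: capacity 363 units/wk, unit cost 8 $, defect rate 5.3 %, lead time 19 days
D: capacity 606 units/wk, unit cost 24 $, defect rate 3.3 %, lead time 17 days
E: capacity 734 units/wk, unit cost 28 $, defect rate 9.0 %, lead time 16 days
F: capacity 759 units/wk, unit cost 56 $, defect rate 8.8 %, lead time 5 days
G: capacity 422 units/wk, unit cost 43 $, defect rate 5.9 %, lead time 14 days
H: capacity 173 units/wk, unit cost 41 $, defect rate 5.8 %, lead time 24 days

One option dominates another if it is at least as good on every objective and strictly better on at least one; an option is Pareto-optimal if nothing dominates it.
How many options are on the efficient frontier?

A: not dominated (best capacity).
B: not dominated.
C: not dominated (best unit cost).
D: not dominated (best defect rate).
E: not dominated.
F: not dominated (best lead time).
G: not dominated.
H: dominated by C (capacity 363≥173, unit cost 8≤41, defect rate 5.3≤5.8, lead time 19≤24).
Pareto-optimal: A, B, C, D, E, F, G → 7.

7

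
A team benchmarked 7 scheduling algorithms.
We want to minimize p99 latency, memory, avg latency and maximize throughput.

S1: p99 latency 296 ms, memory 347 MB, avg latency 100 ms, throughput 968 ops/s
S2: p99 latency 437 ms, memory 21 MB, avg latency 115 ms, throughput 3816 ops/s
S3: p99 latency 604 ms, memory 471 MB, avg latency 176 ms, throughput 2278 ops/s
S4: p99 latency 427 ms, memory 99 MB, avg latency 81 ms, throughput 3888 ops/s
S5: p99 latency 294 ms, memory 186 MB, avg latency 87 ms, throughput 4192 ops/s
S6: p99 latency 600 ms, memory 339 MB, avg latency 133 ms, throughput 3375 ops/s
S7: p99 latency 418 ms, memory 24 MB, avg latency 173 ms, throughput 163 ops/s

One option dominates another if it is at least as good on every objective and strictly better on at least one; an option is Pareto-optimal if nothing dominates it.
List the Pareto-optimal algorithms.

S1: dominated by S5 (p99 latency 294≤296, memory 186≤347, avg latency 87≤100, throughput 4192≥968).
S2: not dominated (best memory).
S3: dominated by S2 (p99 latency 437≤604, memory 21≤471, avg latency 115≤176, throughput 3816≥2278).
S4: not dominated (best avg latency).
S5: not dominated (best p99 latency).
S6: dominated by S2 (p99 latency 437≤600, memory 21≤339, avg latency 115≤133, throughput 3816≥3375).
S7: not dominated.

S2, S4, S5, S7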